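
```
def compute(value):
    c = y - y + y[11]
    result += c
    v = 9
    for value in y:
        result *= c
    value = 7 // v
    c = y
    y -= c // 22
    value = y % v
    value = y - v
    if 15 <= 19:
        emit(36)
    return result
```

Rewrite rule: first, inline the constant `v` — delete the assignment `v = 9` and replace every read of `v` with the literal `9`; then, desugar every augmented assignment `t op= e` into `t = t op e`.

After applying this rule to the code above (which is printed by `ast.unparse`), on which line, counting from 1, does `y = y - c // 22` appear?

Transformed code:
def compute(value):
    c = y - y + y[11]
    result = result + c
    for value in y:
        result = result * c
    value = 7 // 9
    c = y
    y = y - c // 22
    value = y % 9
    value = y - 9
    if 15 <= 19:
        emit(36)
    return result

8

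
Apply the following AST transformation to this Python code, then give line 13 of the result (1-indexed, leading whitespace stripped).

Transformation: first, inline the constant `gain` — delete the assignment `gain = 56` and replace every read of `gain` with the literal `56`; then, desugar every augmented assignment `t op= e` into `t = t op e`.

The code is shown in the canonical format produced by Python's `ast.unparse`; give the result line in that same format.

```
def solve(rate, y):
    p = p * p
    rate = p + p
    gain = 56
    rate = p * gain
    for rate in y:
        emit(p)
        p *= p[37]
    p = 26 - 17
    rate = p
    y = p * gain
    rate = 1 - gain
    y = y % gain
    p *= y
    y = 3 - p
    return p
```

p = p * y

Transformed code:
def solve(rate, y):
    p = p * p
    rate = p + p
    rate = p * 56
    for rate in y:
        emit(p)
        p = p * p[37]
    p = 26 - 17
    rate = p
    y = p * 56
    rate = 1 - 56
    y = y % 56
    p = p * y
    y = 3 - p
    return p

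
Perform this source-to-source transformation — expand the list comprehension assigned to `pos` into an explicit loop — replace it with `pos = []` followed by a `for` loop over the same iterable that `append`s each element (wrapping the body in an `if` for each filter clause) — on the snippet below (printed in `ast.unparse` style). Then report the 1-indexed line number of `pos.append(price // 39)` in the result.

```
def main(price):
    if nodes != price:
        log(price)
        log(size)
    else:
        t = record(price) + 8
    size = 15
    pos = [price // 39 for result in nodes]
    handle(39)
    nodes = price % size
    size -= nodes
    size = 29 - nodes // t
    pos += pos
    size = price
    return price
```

Transformed code:
def main(price):
    if nodes != price:
        log(price)
        log(size)
    else:
        t = record(price) + 8
    size = 15
    pos = []
    for result in nodes:
        pos.append(price // 39)
    handle(39)
    nodes = price % size
    size -= nodes
    size = 29 - nodes // t
    pos += pos
    size = price
    return price

10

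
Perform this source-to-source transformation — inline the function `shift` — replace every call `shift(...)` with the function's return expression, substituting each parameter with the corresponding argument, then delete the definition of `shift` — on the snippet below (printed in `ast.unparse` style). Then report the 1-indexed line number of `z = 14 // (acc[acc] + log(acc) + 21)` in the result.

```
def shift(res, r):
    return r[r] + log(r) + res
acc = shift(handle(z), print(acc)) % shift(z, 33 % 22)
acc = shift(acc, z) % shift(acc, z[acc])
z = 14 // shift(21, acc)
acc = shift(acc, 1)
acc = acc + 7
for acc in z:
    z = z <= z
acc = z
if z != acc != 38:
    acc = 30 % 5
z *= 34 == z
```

3

Transformed code:
acc = (print(acc)[print(acc)] + log(print(acc)) + handle(z)) % ((33 % 22)[33 % 22] + log(33 % 22) + z)
acc = (z[z] + log(z) + acc) % (z[acc][z[acc]] + log(z[acc]) + acc)
z = 14 // (acc[acc] + log(acc) + 21)
acc = 1[1] + log(1) + acc
acc = acc + 7
for acc in z:
    z = z <= z
acc = z
if z != acc != 38:
    acc = 30 % 5
z *= 34 == z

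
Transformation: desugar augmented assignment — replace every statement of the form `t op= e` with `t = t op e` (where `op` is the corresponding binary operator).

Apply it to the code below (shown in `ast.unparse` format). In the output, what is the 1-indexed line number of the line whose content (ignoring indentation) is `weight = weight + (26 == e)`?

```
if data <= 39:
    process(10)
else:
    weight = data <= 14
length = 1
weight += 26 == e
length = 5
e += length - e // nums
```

Transformed code:
if data <= 39:
    process(10)
else:
    weight = data <= 14
length = 1
weight = weight + (26 == e)
length = 5
e = e + (length - e // nums)

6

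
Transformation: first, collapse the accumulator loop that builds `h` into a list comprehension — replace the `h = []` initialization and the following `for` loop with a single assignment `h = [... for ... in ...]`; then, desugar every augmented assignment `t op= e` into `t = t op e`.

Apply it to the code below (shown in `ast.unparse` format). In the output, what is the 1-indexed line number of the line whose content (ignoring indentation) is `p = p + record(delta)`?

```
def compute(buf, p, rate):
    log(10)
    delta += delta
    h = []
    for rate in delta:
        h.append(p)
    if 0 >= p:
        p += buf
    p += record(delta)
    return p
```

Transformed code:
def compute(buf, p, rate):
    log(10)
    delta = delta + delta
    h = [p for rate in delta]
    if 0 >= p:
        p = p + buf
    p = p + record(delta)
    return p

7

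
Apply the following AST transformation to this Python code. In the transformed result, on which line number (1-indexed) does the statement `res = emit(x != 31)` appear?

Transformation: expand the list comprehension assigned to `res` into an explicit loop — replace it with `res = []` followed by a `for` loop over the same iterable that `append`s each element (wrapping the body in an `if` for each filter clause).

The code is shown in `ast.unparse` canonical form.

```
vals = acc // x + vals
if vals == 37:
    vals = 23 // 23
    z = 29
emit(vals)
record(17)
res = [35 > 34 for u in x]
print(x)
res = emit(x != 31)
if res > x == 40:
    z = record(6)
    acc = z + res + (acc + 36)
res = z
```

Transformed code:
vals = acc // x + vals
if vals == 37:
    vals = 23 // 23
    z = 29
emit(vals)
record(17)
res = []
for u in x:
    res.append(35 > 34)
print(x)
res = emit(x != 31)
if res > x == 40:
    z = record(6)
    acc = z + res + (acc + 36)
res = z

11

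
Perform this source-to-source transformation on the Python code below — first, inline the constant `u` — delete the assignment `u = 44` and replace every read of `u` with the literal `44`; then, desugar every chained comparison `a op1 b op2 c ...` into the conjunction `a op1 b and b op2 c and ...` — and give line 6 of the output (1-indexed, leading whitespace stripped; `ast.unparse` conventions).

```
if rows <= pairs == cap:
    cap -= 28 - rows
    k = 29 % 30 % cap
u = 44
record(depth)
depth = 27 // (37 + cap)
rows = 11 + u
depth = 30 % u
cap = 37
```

Transformed code:
if rows <= pairs and pairs == cap:
    cap -= 28 - rows
    k = 29 % 30 % cap
record(depth)
depth = 27 // (37 + cap)
rows = 11 + 44
depth = 30 % 44
cap = 37

rows = 11 + 44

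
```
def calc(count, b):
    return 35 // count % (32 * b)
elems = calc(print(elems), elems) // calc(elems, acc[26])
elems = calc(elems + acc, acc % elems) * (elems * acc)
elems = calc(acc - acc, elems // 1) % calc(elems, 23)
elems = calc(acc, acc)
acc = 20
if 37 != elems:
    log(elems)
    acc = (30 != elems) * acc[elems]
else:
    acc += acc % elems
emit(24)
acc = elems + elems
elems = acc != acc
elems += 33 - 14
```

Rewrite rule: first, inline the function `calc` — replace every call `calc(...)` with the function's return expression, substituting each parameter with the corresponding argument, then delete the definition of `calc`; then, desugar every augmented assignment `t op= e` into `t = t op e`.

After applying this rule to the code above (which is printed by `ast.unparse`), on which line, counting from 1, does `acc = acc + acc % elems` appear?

10

Transformed code:
elems = 35 // print(elems) % (32 * elems) // (35 // elems % (32 * acc[26]))
elems = 35 // (elems + acc) % (32 * (acc % elems)) * (elems * acc)
elems = 35 // (acc - acc) % (32 * (elems // 1)) % (35 // elems % (32 * 23))
elems = 35 // acc % (32 * acc)
acc = 20
if 37 != elems:
    log(elems)
    acc = (30 != elems) * acc[elems]
else:
    acc = acc + acc % elems
emit(24)
acc = elems + elems
elems = acc != acc
elems = elems + (33 - 14)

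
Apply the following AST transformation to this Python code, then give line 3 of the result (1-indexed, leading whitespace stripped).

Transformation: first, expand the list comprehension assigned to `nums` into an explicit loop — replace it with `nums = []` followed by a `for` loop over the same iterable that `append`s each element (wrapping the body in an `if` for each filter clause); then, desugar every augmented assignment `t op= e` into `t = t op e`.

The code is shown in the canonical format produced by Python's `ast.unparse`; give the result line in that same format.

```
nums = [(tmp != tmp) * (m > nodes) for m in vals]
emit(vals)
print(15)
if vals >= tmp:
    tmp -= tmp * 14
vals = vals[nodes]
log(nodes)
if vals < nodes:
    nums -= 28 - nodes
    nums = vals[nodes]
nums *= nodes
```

nums.append((tmp != tmp) * (m > nodes))

Transformed code:
nums = []
for m in vals:
    nums.append((tmp != tmp) * (m > nodes))
emit(vals)
print(15)
if vals >= tmp:
    tmp = tmp - tmp * 14
vals = vals[nodes]
log(nodes)
if vals < nodes:
    nums = nums - (28 - nodes)
    nums = vals[nodes]
nums = nums * nodes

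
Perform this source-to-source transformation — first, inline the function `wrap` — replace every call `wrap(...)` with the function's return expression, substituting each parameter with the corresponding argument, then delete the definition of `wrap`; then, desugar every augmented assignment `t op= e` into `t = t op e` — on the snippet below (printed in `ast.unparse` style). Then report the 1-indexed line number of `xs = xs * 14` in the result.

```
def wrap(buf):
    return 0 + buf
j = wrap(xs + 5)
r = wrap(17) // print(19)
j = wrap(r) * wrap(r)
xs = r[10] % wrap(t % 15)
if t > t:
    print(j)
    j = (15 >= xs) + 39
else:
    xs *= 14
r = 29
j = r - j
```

9

Transformed code:
j = 0 + (xs + 5)
r = (0 + 17) // print(19)
j = (0 + r) * (0 + r)
xs = r[10] % (0 + t % 15)
if t > t:
    print(j)
    j = (15 >= xs) + 39
else:
    xs = xs * 14
r = 29
j = r - j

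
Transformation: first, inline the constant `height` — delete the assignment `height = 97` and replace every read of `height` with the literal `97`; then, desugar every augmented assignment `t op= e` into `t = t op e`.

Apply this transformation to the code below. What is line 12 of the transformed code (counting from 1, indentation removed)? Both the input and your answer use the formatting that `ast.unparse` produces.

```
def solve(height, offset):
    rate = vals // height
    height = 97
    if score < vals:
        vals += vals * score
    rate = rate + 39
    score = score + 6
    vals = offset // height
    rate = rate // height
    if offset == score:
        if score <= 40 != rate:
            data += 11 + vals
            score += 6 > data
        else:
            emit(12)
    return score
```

Transformed code:
def solve(height, offset):
    rate = vals // 97
    if score < vals:
        vals = vals + vals * score
    rate = rate + 39
    score = score + 6
    vals = offset // 97
    rate = rate // 97
    if offset == score:
        if score <= 40 != rate:
            data = data + (11 + vals)
            score = score + (6 > data)
        else:
            emit(12)
    return score

score = score + (6 > data)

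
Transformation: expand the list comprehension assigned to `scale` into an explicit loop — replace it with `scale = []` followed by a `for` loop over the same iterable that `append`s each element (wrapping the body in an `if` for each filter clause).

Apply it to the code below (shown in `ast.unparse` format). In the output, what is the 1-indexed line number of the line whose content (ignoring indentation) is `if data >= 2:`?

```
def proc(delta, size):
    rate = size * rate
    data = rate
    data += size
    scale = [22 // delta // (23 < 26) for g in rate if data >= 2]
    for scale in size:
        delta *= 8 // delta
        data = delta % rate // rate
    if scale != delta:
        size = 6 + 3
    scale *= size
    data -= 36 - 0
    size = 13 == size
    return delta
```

7

Transformed code:
def proc(delta, size):
    rate = size * rate
    data = rate
    data += size
    scale = []
    for g in rate:
        if data >= 2:
            scale.append(22 // delta // (23 < 26))
    for scale in size:
        delta *= 8 // delta
        data = delta % rate // rate
    if scale != delta:
        size = 6 + 3
    scale *= size
    data -= 36 - 0
    size = 13 == size
    return delta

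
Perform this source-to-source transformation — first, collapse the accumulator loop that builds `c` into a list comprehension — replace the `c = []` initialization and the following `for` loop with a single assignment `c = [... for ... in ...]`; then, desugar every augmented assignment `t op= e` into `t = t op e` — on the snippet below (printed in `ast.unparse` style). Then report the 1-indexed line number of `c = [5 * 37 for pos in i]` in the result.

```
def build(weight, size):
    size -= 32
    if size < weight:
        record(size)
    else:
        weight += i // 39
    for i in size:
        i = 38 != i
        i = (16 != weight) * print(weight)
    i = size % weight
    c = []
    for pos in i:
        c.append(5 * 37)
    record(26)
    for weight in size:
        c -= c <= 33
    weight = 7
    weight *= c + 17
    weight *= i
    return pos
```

Transformed code:
def build(weight, size):
    size = size - 32
    if size < weight:
        record(size)
    else:
        weight = weight + i // 39
    for i in size:
        i = 38 != i
        i = (16 != weight) * print(weight)
    i = size % weight
    c = [5 * 37 for pos in i]
    record(26)
    for weight in size:
        c = c - (c <= 33)
    weight = 7
    weight = weight * (c + 17)
    weight = weight * i
    return pos

11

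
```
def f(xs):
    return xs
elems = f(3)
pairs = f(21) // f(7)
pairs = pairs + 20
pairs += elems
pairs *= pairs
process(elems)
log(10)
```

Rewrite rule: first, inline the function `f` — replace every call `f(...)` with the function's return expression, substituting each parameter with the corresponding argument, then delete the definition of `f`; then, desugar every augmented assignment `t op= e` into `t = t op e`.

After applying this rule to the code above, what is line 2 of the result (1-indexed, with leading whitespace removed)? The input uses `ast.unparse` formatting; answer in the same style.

Transformed code:
elems = 3
pairs = 21 // 7
pairs = pairs + 20
pairs = pairs + elems
pairs = pairs * pairs
process(elems)
log(10)

pairs = 21 // 7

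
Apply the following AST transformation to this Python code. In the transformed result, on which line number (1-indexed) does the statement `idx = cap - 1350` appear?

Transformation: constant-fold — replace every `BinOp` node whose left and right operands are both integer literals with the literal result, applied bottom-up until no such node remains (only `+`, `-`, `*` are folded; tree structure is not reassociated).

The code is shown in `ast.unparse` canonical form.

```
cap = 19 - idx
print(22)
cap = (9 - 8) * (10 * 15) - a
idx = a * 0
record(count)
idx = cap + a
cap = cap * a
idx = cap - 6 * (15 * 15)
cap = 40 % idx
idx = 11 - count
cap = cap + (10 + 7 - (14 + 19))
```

Transformed code:
cap = 19 - idx
print(22)
cap = 150 - a
idx = a * 0
record(count)
idx = cap + a
cap = cap * a
idx = cap - 1350
cap = 40 % idx
idx = 11 - count
cap = cap + -16

8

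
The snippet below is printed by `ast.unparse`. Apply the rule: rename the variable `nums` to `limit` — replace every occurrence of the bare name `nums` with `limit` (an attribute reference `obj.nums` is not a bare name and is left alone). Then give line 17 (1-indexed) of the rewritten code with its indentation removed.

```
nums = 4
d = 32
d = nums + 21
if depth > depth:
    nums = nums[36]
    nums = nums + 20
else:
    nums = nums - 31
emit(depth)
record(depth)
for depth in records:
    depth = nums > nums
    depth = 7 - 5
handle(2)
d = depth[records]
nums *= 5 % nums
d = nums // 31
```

Transformed code:
limit = 4
d = 32
d = limit + 21
if depth > depth:
    limit = limit[36]
    limit = limit + 20
else:
    limit = limit - 31
emit(depth)
record(depth)
for depth in records:
    depth = limit > limit
    depth = 7 - 5
handle(2)
d = depth[records]
limit *= 5 % limit
d = limit // 31

d = limit // 31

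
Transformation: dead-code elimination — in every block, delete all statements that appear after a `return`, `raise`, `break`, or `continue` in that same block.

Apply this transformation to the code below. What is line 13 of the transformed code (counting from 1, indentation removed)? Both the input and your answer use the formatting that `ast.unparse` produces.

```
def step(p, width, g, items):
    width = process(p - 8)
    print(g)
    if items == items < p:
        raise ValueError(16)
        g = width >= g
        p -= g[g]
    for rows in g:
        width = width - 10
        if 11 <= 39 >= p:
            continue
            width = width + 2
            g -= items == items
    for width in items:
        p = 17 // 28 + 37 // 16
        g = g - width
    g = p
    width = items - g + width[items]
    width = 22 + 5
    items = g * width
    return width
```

g = p

Transformed code:
def step(p, width, g, items):
    width = process(p - 8)
    print(g)
    if items == items < p:
        raise ValueError(16)
    for rows in g:
        width = width - 10
        if 11 <= 39 >= p:
            continue
    for width in items:
        p = 17 // 28 + 37 // 16
        g = g - width
    g = p
    width = items - g + width[items]
    width = 22 + 5
    items = g * width
    return width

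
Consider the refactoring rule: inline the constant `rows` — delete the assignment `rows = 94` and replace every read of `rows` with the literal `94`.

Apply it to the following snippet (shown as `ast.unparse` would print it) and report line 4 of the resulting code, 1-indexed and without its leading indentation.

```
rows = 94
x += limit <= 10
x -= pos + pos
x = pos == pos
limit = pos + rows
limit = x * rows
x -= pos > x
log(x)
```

limit = pos + 94

Transformed code:
x += limit <= 10
x -= pos + pos
x = pos == pos
limit = pos + 94
limit = x * 94
x -= pos > x
log(x)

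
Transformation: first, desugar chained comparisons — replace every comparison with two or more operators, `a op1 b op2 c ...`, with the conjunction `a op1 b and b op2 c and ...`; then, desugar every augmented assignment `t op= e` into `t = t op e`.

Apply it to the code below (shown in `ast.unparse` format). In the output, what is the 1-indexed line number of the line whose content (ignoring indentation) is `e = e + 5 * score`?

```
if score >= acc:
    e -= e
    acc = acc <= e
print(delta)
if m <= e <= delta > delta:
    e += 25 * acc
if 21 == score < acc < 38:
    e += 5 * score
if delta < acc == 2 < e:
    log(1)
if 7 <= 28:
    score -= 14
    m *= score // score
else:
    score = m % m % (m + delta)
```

Transformed code:
if score >= acc:
    e = e - e
    acc = acc <= e
print(delta)
if m <= e and e <= delta and (delta > delta):
    e = e + 25 * acc
if 21 == score and score < acc and (acc < 38):
    e = e + 5 * score
if delta < acc and acc == 2 and (2 < e):
    log(1)
if 7 <= 28:
    score = score - 14
    m = m * (score // score)
else:
    score = m % m % (m + delta)

8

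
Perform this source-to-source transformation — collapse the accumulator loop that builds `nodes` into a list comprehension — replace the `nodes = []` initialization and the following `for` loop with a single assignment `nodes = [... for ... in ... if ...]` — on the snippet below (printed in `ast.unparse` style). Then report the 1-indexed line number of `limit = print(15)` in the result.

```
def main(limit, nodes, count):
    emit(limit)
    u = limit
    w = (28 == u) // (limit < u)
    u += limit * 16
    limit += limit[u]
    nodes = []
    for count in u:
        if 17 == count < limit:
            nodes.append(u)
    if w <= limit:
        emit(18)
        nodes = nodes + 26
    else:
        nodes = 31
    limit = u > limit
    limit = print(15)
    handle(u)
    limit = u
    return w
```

14

Transformed code:
def main(limit, nodes, count):
    emit(limit)
    u = limit
    w = (28 == u) // (limit < u)
    u += limit * 16
    limit += limit[u]
    nodes = [u for count in u if 17 == count < limit]
    if w <= limit:
        emit(18)
        nodes = nodes + 26
    else:
        nodes = 31
    limit = u > limit
    limit = print(15)
    handle(u)
    limit = u
    return w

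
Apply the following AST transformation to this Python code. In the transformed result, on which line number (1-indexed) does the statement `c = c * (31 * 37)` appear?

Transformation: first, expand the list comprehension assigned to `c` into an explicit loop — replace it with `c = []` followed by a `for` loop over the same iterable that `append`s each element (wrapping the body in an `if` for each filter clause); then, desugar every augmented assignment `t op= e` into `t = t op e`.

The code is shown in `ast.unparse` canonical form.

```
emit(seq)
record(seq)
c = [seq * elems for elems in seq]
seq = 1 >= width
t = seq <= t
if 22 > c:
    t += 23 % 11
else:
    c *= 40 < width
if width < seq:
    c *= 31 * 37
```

Transformed code:
emit(seq)
record(seq)
c = []
for elems in seq:
    c.append(seq * elems)
seq = 1 >= width
t = seq <= t
if 22 > c:
    t = t + 23 % 11
else:
    c = c * (40 < width)
if width < seq:
    c = c * (31 * 37)

13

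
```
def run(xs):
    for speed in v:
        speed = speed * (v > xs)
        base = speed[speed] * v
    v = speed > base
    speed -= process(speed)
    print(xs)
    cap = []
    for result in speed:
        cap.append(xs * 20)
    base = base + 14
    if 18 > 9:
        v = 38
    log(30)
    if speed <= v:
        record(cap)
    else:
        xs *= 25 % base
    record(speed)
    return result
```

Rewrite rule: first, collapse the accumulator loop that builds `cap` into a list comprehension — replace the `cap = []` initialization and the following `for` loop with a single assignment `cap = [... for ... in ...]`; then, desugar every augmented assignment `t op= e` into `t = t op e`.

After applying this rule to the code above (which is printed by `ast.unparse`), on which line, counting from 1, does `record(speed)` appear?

Transformed code:
def run(xs):
    for speed in v:
        speed = speed * (v > xs)
        base = speed[speed] * v
    v = speed > base
    speed = speed - process(speed)
    print(xs)
    cap = [xs * 20 for result in speed]
    base = base + 14
    if 18 > 9:
        v = 38
    log(30)
    if speed <= v:
        record(cap)
    else:
        xs = xs * (25 % base)
    record(speed)
    return result

17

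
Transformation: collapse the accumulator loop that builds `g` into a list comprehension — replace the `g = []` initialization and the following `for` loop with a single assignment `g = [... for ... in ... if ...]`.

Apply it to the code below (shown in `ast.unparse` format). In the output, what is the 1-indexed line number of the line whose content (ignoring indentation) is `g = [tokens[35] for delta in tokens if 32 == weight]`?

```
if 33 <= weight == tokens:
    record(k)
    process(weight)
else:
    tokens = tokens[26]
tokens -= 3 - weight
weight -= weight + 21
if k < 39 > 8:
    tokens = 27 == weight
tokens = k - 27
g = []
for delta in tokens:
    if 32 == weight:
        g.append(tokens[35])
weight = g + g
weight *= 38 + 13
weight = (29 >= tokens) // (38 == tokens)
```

Transformed code:
if 33 <= weight == tokens:
    record(k)
    process(weight)
else:
    tokens = tokens[26]
tokens -= 3 - weight
weight -= weight + 21
if k < 39 > 8:
    tokens = 27 == weight
tokens = k - 27
g = [tokens[35] for delta in tokens if 32 == weight]
weight = g + g
weight *= 38 + 13
weight = (29 >= tokens) // (38 == tokens)

11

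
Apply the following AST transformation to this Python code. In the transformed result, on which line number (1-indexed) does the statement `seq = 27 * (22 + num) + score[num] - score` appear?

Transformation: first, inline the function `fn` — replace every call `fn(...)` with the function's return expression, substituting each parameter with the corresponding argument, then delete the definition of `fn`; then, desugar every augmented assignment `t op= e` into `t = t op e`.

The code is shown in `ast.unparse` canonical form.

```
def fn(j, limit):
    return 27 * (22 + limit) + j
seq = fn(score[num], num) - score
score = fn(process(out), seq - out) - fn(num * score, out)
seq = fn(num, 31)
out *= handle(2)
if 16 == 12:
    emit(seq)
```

Transformed code:
seq = 27 * (22 + num) + score[num] - score
score = 27 * (22 + (seq - out)) + process(out) - (27 * (22 + out) + num * score)
seq = 27 * (22 + 31) + num
out = out * handle(2)
if 16 == 12:
    emit(seq)

1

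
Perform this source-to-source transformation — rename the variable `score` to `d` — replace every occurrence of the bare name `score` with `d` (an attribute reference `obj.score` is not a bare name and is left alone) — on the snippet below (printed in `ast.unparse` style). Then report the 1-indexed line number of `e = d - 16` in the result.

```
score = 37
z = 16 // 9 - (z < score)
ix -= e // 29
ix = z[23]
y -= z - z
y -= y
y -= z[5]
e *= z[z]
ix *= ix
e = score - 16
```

10

Transformed code:
d = 37
z = 16 // 9 - (z < d)
ix -= e // 29
ix = z[23]
y -= z - z
y -= y
y -= z[5]
e *= z[z]
ix *= ix
e = d - 16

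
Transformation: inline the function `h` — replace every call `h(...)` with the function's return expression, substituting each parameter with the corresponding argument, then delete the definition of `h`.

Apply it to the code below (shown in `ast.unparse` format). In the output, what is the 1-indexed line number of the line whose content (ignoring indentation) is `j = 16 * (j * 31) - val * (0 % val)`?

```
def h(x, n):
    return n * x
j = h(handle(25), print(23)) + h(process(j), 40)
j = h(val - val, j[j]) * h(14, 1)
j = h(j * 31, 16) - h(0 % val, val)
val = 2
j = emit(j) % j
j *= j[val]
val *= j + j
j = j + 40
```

Transformed code:
j = print(23) * handle(25) + 40 * process(j)
j = j[j] * (val - val) * (1 * 14)
j = 16 * (j * 31) - val * (0 % val)
val = 2
j = emit(j) % j
j *= j[val]
val *= j + j
j = j + 40

3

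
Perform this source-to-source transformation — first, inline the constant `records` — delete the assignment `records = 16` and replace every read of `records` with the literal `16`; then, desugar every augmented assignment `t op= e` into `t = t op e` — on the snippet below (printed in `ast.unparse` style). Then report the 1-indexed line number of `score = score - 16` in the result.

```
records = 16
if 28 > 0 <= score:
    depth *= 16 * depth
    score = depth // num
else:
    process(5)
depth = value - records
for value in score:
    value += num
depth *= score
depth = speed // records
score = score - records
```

11

Transformed code:
if 28 > 0 <= score:
    depth = depth * (16 * depth)
    score = depth // num
else:
    process(5)
depth = value - 16
for value in score:
    value = value + num
depth = depth * score
depth = speed // 16
score = score - 16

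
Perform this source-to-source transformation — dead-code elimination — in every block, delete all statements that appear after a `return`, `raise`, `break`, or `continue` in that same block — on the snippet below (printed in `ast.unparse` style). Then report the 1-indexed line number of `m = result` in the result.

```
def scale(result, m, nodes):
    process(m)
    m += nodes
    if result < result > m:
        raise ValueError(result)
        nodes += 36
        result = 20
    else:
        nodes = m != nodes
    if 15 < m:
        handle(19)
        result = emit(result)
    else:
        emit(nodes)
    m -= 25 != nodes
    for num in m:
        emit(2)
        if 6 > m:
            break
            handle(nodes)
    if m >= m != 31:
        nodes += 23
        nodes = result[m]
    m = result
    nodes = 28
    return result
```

21

Transformed code:
def scale(result, m, nodes):
    process(m)
    m += nodes
    if result < result > m:
        raise ValueError(result)
    else:
        nodes = m != nodes
    if 15 < m:
        handle(19)
        result = emit(result)
    else:
        emit(nodes)
    m -= 25 != nodes
    for num in m:
        emit(2)
        if 6 > m:
            break
    if m >= m != 31:
        nodes += 23
        nodes = result[m]
    m = result
    nodes = 28
    return result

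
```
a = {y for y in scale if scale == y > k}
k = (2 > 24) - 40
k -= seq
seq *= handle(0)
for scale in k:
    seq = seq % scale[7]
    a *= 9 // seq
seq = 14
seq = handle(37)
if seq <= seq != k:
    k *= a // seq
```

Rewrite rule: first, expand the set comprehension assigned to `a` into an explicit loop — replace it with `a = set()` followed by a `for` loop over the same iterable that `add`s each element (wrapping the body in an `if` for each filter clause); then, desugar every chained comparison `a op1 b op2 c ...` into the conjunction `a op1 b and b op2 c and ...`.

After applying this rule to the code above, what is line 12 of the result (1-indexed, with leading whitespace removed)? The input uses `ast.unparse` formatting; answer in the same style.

Transformed code:
a = set()
for y in scale:
    if scale == y and y > k:
        a.add(y)
k = (2 > 24) - 40
k -= seq
seq *= handle(0)
for scale in k:
    seq = seq % scale[7]
    a *= 9 // seq
seq = 14
seq = handle(37)
if seq <= seq and seq != k:
    k *= a // seq

seq = handle(37)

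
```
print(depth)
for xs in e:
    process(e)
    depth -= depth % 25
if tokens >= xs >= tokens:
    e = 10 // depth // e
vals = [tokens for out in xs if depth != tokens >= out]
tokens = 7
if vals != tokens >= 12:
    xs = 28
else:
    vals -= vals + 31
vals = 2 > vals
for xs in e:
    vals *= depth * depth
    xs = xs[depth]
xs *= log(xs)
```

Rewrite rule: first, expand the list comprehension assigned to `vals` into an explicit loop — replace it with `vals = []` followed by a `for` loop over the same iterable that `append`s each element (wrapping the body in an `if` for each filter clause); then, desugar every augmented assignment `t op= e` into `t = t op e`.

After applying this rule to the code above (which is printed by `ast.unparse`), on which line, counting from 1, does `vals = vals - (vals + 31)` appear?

15

Transformed code:
print(depth)
for xs in e:
    process(e)
    depth = depth - depth % 25
if tokens >= xs >= tokens:
    e = 10 // depth // e
vals = []
for out in xs:
    if depth != tokens >= out:
        vals.append(tokens)
tokens = 7
if vals != tokens >= 12:
    xs = 28
else:
    vals = vals - (vals + 31)
vals = 2 > vals
for xs in e:
    vals = vals * (depth * depth)
    xs = xs[depth]
xs = xs * log(xs)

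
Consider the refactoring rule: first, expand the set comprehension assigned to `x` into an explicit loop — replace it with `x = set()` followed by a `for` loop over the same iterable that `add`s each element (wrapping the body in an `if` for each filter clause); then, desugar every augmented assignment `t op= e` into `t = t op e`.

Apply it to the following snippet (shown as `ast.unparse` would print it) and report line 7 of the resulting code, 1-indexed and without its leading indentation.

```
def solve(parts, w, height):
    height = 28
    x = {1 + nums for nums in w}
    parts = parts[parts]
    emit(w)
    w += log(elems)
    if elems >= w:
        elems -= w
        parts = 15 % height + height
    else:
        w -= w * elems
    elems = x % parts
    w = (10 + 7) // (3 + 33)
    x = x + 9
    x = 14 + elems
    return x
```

emit(w)

Transformed code:
def solve(parts, w, height):
    height = 28
    x = set()
    for nums in w:
        x.add(1 + nums)
    parts = parts[parts]
    emit(w)
    w = w + log(elems)
    if elems >= w:
        elems = elems - w
        parts = 15 % height + height
    else:
        w = w - w * elems
    elems = x % parts
    w = (10 + 7) // (3 + 33)
    x = x + 9
    x = 14 + elems
    return x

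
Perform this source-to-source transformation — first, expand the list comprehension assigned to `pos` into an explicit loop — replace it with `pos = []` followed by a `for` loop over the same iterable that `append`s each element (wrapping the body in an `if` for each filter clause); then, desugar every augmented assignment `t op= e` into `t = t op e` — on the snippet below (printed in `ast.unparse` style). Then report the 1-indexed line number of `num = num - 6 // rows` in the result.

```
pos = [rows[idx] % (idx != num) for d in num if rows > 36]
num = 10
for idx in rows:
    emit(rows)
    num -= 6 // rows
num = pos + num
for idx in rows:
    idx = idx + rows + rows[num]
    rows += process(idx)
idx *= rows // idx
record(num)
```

8

Transformed code:
pos = []
for d in num:
    if rows > 36:
        pos.append(rows[idx] % (idx != num))
num = 10
for idx in rows:
    emit(rows)
    num = num - 6 // rows
num = pos + num
for idx in rows:
    idx = idx + rows + rows[num]
    rows = rows + process(idx)
idx = idx * (rows // idx)
record(num)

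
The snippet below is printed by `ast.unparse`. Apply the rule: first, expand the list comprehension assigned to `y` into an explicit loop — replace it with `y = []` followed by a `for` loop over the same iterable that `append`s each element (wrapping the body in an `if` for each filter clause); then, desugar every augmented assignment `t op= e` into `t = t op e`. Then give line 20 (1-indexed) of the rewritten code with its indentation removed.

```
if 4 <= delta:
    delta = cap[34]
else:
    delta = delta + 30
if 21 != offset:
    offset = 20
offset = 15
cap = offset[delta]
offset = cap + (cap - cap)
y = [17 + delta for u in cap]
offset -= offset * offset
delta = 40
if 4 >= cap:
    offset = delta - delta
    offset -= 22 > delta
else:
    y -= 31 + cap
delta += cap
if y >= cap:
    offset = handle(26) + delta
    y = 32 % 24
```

delta = delta + cap

Transformed code:
if 4 <= delta:
    delta = cap[34]
else:
    delta = delta + 30
if 21 != offset:
    offset = 20
offset = 15
cap = offset[delta]
offset = cap + (cap - cap)
y = []
for u in cap:
    y.append(17 + delta)
offset = offset - offset * offset
delta = 40
if 4 >= cap:
    offset = delta - delta
    offset = offset - (22 > delta)
else:
    y = y - (31 + cap)
delta = delta + cap
if y >= cap:
    offset = handle(26) + delta
    y = 32 % 24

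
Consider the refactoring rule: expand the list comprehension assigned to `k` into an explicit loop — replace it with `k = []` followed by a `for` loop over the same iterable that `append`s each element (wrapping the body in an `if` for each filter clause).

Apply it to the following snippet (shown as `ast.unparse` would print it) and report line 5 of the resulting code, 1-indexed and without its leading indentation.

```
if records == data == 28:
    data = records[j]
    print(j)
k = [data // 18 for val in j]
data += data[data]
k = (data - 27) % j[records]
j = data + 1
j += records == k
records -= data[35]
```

for val in j:

Transformed code:
if records == data == 28:
    data = records[j]
    print(j)
k = []
for val in j:
    k.append(data // 18)
data += data[data]
k = (data - 27) % j[records]
j = data + 1
j += records == k
records -= data[35]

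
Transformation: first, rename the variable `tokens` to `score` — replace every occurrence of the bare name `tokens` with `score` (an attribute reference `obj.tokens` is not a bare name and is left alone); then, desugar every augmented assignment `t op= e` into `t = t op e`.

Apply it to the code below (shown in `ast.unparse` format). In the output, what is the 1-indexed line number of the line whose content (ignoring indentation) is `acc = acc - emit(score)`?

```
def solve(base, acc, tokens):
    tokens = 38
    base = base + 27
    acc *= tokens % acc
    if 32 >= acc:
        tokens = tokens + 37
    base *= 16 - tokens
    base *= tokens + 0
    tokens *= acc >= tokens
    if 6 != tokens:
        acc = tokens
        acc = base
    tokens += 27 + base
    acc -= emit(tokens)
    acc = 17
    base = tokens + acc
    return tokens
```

Transformed code:
def solve(base, acc, score):
    score = 38
    base = base + 27
    acc = acc * (score % acc)
    if 32 >= acc:
        score = score + 37
    base = base * (16 - score)
    base = base * (score + 0)
    score = score * (acc >= score)
    if 6 != score:
        acc = score
        acc = base
    score = score + (27 + base)
    acc = acc - emit(score)
    acc = 17
    base = score + acc
    return score

14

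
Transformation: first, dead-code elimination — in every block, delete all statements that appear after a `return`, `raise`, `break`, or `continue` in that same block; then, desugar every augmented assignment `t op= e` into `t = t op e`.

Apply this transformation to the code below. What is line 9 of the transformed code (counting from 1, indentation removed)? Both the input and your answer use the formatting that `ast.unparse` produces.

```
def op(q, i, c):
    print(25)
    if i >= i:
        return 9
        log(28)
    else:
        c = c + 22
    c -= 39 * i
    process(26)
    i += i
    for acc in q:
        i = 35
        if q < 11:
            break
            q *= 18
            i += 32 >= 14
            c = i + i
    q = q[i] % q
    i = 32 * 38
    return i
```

Transformed code:
def op(q, i, c):
    print(25)
    if i >= i:
        return 9
    else:
        c = c + 22
    c = c - 39 * i
    process(26)
    i = i + i
    for acc in q:
        i = 35
        if q < 11:
            break
    q = q[i] % q
    i = 32 * 38
    return i

i = i + i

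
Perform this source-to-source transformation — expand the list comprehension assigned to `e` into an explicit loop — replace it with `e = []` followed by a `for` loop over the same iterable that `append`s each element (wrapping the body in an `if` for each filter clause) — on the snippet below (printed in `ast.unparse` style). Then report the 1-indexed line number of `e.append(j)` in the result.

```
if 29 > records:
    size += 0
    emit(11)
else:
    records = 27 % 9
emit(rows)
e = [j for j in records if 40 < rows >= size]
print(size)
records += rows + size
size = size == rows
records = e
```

Transformed code:
if 29 > records:
    size += 0
    emit(11)
else:
    records = 27 % 9
emit(rows)
e = []
for j in records:
    if 40 < rows >= size:
        e.append(j)
print(size)
records += rows + size
size = size == rows
records = e

10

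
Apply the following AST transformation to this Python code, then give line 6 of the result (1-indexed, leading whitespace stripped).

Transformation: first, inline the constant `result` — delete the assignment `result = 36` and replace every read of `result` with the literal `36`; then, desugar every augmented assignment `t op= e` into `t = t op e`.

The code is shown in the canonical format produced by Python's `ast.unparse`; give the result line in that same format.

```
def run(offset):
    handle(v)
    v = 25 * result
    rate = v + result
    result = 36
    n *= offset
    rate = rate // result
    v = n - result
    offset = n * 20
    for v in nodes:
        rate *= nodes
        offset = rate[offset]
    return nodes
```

rate = rate // 36

Transformed code:
def run(offset):
    handle(v)
    v = 25 * 36
    rate = v + 36
    n = n * offset
    rate = rate // 36
    v = n - 36
    offset = n * 20
    for v in nodes:
        rate = rate * nodes
        offset = rate[offset]
    return nodes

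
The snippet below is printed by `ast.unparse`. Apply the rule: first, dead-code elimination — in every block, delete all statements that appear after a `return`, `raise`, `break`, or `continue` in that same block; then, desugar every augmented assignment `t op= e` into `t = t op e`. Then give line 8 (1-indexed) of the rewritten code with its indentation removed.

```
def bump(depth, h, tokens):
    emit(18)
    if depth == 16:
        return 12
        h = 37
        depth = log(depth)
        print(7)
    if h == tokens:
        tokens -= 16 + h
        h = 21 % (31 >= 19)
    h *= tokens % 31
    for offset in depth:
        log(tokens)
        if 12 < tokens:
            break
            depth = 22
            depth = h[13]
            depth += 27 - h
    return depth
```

Transformed code:
def bump(depth, h, tokens):
    emit(18)
    if depth == 16:
        return 12
    if h == tokens:
        tokens = tokens - (16 + h)
        h = 21 % (31 >= 19)
    h = h * (tokens % 31)
    for offset in depth:
        log(tokens)
        if 12 < tokens:
            break
    return depth

h = h * (tokens % 31)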